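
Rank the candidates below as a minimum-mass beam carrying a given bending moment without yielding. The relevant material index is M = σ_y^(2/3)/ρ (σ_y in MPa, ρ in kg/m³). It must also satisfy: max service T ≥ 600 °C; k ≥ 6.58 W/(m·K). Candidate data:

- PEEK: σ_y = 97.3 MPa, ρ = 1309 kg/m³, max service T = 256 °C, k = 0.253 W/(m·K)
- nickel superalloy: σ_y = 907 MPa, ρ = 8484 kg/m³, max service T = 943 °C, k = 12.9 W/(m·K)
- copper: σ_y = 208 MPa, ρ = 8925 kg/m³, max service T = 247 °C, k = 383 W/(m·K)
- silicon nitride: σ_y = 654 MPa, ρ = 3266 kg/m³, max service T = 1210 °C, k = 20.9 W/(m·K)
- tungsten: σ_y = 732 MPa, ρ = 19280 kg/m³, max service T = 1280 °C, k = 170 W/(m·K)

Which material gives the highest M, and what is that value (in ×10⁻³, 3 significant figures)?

silicon nitride, M = 23.1×10⁻³

Screen on constraints: max service T ≥ 600 °C; k ≥ 6.58 W/(m·K). Survivors: nickel superalloy, silicon nitride, tungsten.
Evaluate M for each candidate:
  silicon nitride: M = 23.1×10⁻³
  nickel superalloy: M = 11.0×10⁻³
  tungsten: M = 4.21×10⁻³
The maximum is for silicon nitride.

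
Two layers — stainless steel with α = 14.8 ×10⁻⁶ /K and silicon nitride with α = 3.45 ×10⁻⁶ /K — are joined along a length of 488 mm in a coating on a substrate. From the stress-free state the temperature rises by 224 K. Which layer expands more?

α(stainless steel) = 14.8×10⁻⁶/K vs α(silicon nitride) = 3.45×10⁻⁶/K.
Higher α expands more for the same ΔT: stainless steel.

stainless steel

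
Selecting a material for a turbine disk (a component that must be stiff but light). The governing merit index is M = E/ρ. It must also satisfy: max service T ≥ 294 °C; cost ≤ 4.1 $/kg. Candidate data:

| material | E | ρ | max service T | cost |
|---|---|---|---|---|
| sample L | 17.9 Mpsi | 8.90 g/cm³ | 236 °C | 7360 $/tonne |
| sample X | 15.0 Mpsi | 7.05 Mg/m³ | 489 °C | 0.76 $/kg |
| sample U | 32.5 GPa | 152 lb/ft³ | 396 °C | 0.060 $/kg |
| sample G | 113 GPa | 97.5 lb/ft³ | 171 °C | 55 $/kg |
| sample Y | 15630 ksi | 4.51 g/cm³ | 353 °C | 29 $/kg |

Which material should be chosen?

Screen on constraints: max service T ≥ 294 °C; cost ≤ 4.1 $/kg. Survivors: sample X, sample U.
Normalizing units and computing the index:
  sample X: E = 103.4 GPa, ρ = 7050 kg/m³
  sample U: E = 32.50 GPa, ρ = 2435 kg/m³
  sample X: M = 14.7 MN·m/kg
  sample U: M = 13.3 MN·m/kg
Sample X ranks first.

sample X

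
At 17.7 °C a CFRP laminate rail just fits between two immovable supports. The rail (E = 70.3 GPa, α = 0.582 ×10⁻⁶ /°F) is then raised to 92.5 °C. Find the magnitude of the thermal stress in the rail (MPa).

α = 0.582×10⁻⁶/°F × 9/5 = 1.05×10⁻⁶/K.
ΔT = 74.80 K. Constrained thermal stress σ = E·α·ΔT = 70.30×10³ MPa × 1.05×10⁻⁶ × 74.80 = 5.51 MPa (compressive).

5.51 MPa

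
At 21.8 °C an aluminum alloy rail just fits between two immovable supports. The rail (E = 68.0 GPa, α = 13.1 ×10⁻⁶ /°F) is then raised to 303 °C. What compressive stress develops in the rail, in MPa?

451 MPa

α = 13.1×10⁻⁶/°F × 9/5 = 23.6×10⁻⁶/K.
ΔT = 281.2 K. Constrained thermal stress σ = E·α·ΔT = 68.00×10³ MPa × 23.6×10⁻⁶ × 281.2 = 451 MPa (compressive).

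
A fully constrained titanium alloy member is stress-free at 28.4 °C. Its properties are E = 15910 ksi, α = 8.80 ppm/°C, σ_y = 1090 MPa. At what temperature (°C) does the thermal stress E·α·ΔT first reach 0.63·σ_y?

E = 15910 ksi = 109.7 GPa.
E·α·ΔT = 686.7 MPa ⇒ ΔT = 686.7 / (109.7×10³ × 8.80×10⁻⁶) = 711.4 K.
T = 28.4 + 711.4 = 739.8 °C.

740 °C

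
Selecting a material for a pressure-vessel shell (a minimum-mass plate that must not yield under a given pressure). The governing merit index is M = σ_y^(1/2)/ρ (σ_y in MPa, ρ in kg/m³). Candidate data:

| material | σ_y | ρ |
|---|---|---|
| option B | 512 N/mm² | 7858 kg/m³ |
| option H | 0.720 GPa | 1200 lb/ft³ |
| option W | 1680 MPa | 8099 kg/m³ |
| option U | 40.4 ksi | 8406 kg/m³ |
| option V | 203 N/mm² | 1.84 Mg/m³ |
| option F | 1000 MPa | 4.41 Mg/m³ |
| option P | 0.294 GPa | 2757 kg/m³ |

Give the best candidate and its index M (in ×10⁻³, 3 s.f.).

option V, M = 7.74×10⁻³

After converting to SI:
  option B: σ_y = 512.0 MPa, ρ = 7858 kg/m³
  option H: σ_y = 720.0 MPa, ρ = 19220 kg/m³
  option W: σ_y = 1680 MPa, ρ = 8099 kg/m³
  option U: σ_y = 278.5 MPa, ρ = 8406 kg/m³
  option V: σ_y = 203.0 MPa, ρ = 1840 kg/m³
  option F: σ_y = 1000 MPa, ρ = 4410 kg/m³
  option P: σ_y = 294.0 MPa, ρ = 2757 kg/m³
  option V: M = 7.74×10⁻³
  option F: M = 7.17×10⁻³
  option P: M = 6.22×10⁻³
  option W: M = 5.06×10⁻³
  option B: M = 2.88×10⁻³
  option U: M = 1.99×10⁻³
  option H: M = 1.40×10⁻³
Highest index: option V.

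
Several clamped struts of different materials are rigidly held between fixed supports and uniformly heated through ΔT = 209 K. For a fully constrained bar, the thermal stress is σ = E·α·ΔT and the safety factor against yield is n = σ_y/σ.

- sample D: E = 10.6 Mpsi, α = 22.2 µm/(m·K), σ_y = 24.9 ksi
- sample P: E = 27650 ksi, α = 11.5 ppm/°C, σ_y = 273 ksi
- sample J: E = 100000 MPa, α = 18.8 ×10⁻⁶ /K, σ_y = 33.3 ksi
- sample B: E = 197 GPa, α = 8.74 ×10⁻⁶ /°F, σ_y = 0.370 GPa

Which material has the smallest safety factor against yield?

sample D

With everything in SI (GPa, ×10⁻⁶/K, MPa):
  sample D: E = 73.08, α = 22.2, σ_y = 171.7 → σ = 339 MPa, n = 0.506
  sample P: E = 190.6, α = 11.5, σ_y = 1882 → σ = 458 MPa, n = 4.11
  sample J: E = 100.0, α = 18.8, σ_y = 229.6 → σ = 393 MPa, n = 0.584
  sample B: E = 197.0, α = 15.7, σ_y = 370.0 → σ = 648 MPa, n = 0.571
Sample D has the lowest safety factor, n = 0.506.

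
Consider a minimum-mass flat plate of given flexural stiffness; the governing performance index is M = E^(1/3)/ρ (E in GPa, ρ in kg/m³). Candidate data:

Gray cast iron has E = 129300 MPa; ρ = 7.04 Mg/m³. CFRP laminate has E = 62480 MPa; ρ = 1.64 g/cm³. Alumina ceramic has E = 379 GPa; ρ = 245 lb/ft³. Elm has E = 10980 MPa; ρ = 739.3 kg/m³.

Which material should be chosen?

elm

After converting to SI:
  gray cast iron: E = 129.3 GPa, ρ = 7040 kg/m³
  CFRP laminate: E = 62.48 GPa, ρ = 1640 kg/m³
  alumina ceramic: E = 379.0 GPa, ρ = 3925 kg/m³
  elm: E = 10.98 GPa, ρ = 739.3 kg/m³
  elm: M = 3.01×10⁻³
  CFRP laminate: M = 2.42×10⁻³
  alumina ceramic: M = 1.84×10⁻³
  gray cast iron: M = 0.718×10⁻³
Elm ranks first.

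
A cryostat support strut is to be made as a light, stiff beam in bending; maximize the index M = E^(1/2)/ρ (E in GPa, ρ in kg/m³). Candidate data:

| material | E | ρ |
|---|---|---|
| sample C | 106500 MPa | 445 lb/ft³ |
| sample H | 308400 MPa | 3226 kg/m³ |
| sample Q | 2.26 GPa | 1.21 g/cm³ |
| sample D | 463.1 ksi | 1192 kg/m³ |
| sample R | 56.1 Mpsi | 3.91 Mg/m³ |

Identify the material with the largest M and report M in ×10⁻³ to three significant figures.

sample H, M = 5.44×10⁻³

Convert each candidate to consistent units, then evaluate M:
  sample C: E = 106.5 GPa, ρ = 7128 kg/m³
  sample H: E = 308.4 GPa, ρ = 3226 kg/m³
  sample Q: E = 2.260 GPa, ρ = 1210 kg/m³
  sample D: E = 3.193 GPa, ρ = 1192 kg/m³
  sample R: E = 386.8 GPa, ρ = 3910 kg/m³
  sample H: M = 5.44×10⁻³
  sample R: M = 5.03×10⁻³
  sample D: M = 1.50×10⁻³
  sample C: M = 1.45×10⁻³
  sample Q: M = 1.24×10⁻³
The maximum is for sample H.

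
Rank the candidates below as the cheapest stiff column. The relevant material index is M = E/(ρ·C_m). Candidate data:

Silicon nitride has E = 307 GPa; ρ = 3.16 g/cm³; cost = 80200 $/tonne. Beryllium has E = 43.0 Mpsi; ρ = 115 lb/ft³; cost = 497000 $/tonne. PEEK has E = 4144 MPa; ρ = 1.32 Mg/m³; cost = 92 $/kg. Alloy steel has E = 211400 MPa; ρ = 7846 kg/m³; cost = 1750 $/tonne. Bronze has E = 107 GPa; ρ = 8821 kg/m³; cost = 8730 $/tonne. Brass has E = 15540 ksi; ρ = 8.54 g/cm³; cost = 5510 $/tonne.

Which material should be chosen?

Normalizing units and computing the index:
  silicon nitride: E = 307.0 GPa, ρ = 3160 kg/m³, cost = 80.20 $/kg
  beryllium: E = 296.5 GPa, ρ = 1842 kg/m³, cost = 497.0 $/kg
  PEEK: E = 4.144 GPa, ρ = 1320 kg/m³, cost = 92.00 $/kg
  alloy steel: E = 211.4 GPa, ρ = 7846 kg/m³, cost = 1.750 $/kg
  bronze: E = 107.0 GPa, ρ = 8821 kg/m³, cost = 8.730 $/kg
  brass: E = 107.1 GPa, ρ = 8540 kg/m³, cost = 5.510 $/kg
  alloy steel: M = 15.4 MN·m per $
  brass: M = 2.28 MN·m per $
  bronze: M = 1.39 MN·m per $
  silicon nitride: M = 1.21 MN·m per $
  beryllium: M = 0.324 MN·m per $
  PEEK: M = 0.0341 MN·m per $
Alloy steel has the largest M.

alloy steel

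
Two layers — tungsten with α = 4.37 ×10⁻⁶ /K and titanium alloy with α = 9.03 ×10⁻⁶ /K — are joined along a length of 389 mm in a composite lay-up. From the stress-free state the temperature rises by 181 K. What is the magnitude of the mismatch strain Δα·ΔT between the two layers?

Δα = |4.37 − 9.03|×10⁻⁶/K = 4.66×10⁻⁶/K.
Mismatch strain = Δα·ΔT = 4.66×10⁻⁶ × 181.0 = 8.43×10⁻⁴.

8.43×10⁻⁴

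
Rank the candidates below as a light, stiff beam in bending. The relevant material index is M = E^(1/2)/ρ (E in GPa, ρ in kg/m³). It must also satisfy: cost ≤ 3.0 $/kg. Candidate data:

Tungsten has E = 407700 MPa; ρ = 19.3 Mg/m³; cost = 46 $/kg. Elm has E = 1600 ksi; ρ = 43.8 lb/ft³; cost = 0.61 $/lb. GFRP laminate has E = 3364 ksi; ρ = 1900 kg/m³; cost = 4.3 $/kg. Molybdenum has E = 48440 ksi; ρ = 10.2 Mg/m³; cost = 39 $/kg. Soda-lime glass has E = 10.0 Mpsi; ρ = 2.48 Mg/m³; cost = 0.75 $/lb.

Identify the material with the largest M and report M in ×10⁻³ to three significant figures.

elm, M = 4.73×10⁻³

Screen on constraints: cost ≤ 3.0 $/kg. Survivors: elm, soda-lime glass.
In SI units:
  elm: E = 11.03 GPa, ρ = 701.6 kg/m³
  soda-lime glass: E = 68.95 GPa, ρ = 2480 kg/m³
  elm: M = 4.73×10⁻³
  soda-lime glass: M = 3.35×10⁻³
Highest index: elm.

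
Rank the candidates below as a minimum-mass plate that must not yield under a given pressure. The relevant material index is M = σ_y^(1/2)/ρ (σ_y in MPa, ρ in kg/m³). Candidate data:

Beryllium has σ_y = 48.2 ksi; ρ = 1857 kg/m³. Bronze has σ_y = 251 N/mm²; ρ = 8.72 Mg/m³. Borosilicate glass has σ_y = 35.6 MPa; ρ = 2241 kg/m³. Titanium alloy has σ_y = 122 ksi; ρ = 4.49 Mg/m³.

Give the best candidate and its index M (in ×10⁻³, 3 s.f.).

beryllium, M = 9.82×10⁻³

Putting every candidate on a common basis:
  beryllium: σ_y = 332.3 MPa, ρ = 1857 kg/m³
  bronze: σ_y = 251.0 MPa, ρ = 8720 kg/m³
  borosilicate glass: σ_y = 35.60 MPa, ρ = 2241 kg/m³
  titanium alloy: σ_y = 841.2 MPa, ρ = 4490 kg/m³
  beryllium: M = 9.82×10⁻³
  titanium alloy: M = 6.46×10⁻³
  borosilicate glass: M = 2.66×10⁻³
  bronze: M = 1.82×10⁻³
Highest index: beryllium.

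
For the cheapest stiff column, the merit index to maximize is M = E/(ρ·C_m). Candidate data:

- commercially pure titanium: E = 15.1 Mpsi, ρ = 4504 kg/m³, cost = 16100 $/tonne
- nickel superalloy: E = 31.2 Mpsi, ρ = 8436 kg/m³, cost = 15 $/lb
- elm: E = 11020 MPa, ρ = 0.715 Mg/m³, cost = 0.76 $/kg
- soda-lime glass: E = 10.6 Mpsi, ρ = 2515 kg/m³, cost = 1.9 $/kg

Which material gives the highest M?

elm

Normalizing units and computing the index:
  commercially pure titanium: E = 104.1 GPa, ρ = 4504 kg/m³, cost = 16.10 $/kg
  nickel superalloy: E = 215.1 GPa, ρ = 8436 kg/m³, cost = 33.07 $/kg
  elm: E = 11.02 GPa, ρ = 715.0 kg/m³, cost = 0.7600 $/kg
  soda-lime glass: E = 73.08 GPa, ρ = 2515 kg/m³, cost = 1.900 $/kg
  elm: M = 20.3 MN·m per $
  soda-lime glass: M = 15.3 MN·m per $
  commercially pure titanium: M = 1.44 MN·m per $
  nickel superalloy: M = 0.771 MN·m per $
The maximum is for elm.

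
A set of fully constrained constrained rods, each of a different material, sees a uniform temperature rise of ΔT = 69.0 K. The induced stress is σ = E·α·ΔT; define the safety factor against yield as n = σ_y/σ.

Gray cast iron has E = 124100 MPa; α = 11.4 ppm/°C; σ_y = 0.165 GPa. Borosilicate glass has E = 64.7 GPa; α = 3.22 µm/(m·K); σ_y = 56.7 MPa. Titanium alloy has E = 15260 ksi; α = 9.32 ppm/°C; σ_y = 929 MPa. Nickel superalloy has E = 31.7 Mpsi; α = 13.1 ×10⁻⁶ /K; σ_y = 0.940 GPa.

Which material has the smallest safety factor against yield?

gray cast iron

Converting E to GPa, α to ×10⁻⁶/K, σ_y to MPa, then σ and n for each:
  gray cast iron: E = 124.1, α = 11.4, σ_y = 165.0 → σ = 97.6 MPa, n = 1.69
  borosilicate glass: E = 64.70, α = 3.22, σ_y = 56.70 → σ = 14.4 MPa, n = 3.94
  titanium alloy: E = 105.2, α = 9.32, σ_y = 929.0 → σ = 67.7 MPa, n = 13.7
  nickel superalloy: E = 218.6, α = 13.1, σ_y = 940.0 → σ = 198 MPa, n = 4.76
The minimum is gray cast iron at n = 1.69.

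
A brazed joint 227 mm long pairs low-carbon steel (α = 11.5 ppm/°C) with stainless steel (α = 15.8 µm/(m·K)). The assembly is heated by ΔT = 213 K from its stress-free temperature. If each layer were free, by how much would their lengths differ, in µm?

208 µm

Δα = |11.5 − 15.8|×10⁻⁶/K = 4.30×10⁻⁶/K.
ΔL_mismatch = Δα·L·ΔT = 4.30×10⁻⁶ × 227.0 mm × 213.0 K = 208 µm.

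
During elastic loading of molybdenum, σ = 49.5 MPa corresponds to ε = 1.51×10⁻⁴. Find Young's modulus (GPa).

328 GPa

E = σ/ε = 49.5 MPa / 1.51×10⁻⁴ = 327800 MPa = 328 GPa.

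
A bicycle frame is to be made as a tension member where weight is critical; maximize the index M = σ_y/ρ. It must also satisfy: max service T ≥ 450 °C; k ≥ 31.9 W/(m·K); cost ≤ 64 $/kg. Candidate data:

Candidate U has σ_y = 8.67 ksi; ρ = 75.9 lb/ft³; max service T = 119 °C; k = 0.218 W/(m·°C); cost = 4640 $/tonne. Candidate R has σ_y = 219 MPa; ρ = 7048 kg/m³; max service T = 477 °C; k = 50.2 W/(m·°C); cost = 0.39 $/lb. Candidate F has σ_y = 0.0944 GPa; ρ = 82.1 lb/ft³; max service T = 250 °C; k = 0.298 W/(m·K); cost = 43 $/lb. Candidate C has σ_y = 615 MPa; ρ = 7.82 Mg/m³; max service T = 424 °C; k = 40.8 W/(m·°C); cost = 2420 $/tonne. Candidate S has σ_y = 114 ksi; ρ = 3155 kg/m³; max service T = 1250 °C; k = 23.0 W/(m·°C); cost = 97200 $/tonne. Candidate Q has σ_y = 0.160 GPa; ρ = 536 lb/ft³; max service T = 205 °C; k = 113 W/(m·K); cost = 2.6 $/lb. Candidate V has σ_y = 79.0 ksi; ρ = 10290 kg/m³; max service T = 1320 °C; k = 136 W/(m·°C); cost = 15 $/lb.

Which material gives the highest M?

candidate V

Screen on constraints: max service T ≥ 450 °C; k ≥ 31.9 W/(m·K); cost ≤ 64 $/kg. Survivors: candidate R, candidate V.
After converting to SI:
  candidate R: σ_y = 219.0 MPa, ρ = 7048 kg/m³
  candidate V: σ_y = 544.7 MPa, ρ = 10290 kg/m³
  candidate V: M = 52.9 kN·m/kg
  candidate R: M = 31.1 kN·m/kg
Candidate V ranks first.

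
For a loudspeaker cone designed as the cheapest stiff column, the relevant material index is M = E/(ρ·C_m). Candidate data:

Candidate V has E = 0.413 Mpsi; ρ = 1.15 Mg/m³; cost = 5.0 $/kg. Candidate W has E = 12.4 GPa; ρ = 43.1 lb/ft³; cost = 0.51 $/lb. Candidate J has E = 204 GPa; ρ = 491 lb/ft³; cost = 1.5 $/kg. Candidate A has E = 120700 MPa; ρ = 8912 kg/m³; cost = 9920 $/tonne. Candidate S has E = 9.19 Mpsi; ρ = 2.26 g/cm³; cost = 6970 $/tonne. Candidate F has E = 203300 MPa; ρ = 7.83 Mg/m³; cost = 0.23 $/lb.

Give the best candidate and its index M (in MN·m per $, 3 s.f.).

candidate F, M = 51.2 MN·m per $

Convert each candidate to consistent units, then evaluate M:
  candidate V: E = 2.848 GPa, ρ = 1150 kg/m³, cost = 5.000 $/kg
  candidate W: E = 12.40 GPa, ρ = 690.4 kg/m³, cost = 1.124 $/kg
  candidate J: E = 204.0 GPa, ρ = 7865 kg/m³, cost = 1.500 $/kg
  candidate A: E = 120.7 GPa, ρ = 8912 kg/m³, cost = 9.920 $/kg
  candidate S: E = 63.36 GPa, ρ = 2260 kg/m³, cost = 6.970 $/kg
  candidate F: E = 203.3 GPa, ρ = 7830 kg/m³, cost = 0.5071 $/kg
  candidate F: M = 51.2 MN·m per $
  candidate J: M = 17.3 MN·m per $
  candidate W: M = 16.0 MN·m per $
  candidate S: M = 4.02 MN·m per $
  candidate A: M = 1.37 MN·m per $
  candidate V: M = 0.495 MN·m per $
The maximum is for candidate F.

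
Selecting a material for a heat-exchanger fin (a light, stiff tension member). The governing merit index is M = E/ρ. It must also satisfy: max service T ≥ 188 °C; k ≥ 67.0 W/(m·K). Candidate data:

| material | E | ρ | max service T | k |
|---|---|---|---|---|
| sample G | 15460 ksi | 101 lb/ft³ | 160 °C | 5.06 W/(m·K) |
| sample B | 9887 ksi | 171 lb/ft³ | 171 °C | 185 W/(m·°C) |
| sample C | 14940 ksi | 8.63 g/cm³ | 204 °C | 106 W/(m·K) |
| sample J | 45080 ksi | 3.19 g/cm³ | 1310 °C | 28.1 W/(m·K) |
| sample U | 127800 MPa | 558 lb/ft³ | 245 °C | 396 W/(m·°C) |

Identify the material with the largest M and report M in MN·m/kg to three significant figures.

Screen on constraints: max service T ≥ 188 °C; k ≥ 67.0 W/(m·K). Survivors: sample C, sample U.
Convert each candidate to consistent units, then evaluate M:
  sample C: E = 103.0 GPa, ρ = 8630 kg/m³
  sample U: E = 127.8 GPa, ρ = 8938 kg/m³
  sample U: M = 14.3 MN·m/kg
  sample C: M = 11.9 MN·m/kg
Sample U has the largest M.

sample U, M = 14.3 MN·m/kg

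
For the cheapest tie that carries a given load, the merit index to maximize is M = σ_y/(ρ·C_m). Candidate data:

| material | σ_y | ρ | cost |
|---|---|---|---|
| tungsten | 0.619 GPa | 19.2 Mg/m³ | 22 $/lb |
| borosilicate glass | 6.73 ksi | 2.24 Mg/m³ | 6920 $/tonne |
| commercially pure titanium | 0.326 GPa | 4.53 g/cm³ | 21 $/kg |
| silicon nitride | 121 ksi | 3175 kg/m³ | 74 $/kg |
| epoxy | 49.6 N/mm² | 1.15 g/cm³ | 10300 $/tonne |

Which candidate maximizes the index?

epoxy

In SI units:
  tungsten: σ_y = 619.0 MPa, ρ = 19200 kg/m³, cost = 48.50 $/kg
  borosilicate glass: σ_y = 46.40 MPa, ρ = 2240 kg/m³, cost = 6.920 $/kg
  commercially pure titanium: σ_y = 326.0 MPa, ρ = 4530 kg/m³, cost = 21.00 $/kg
  silicon nitride: σ_y = 834.3 MPa, ρ = 3175 kg/m³, cost = 74.00 $/kg
  epoxy: σ_y = 49.60 MPa, ρ = 1150 kg/m³, cost = 10.30 $/kg
  epoxy: M = 4.19 kN·m per $
  silicon nitride: M = 3.55 kN·m per $
  commercially pure titanium: M = 3.43 kN·m per $
  borosilicate glass: M = 2.99 kN·m per $
  tungsten: M = 0.665 kN·m per $
Epoxy ranks first.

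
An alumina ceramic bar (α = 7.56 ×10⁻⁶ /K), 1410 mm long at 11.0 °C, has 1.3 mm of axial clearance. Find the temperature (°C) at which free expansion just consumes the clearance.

133 °C

α·L₀·ΔT = 1.3 mm ⇒ ΔT = 1.3 / (7.56×10⁻⁶ × 1410.0) = 122.0 K.
T = 11.0 + 122.0 = 133.0 °C.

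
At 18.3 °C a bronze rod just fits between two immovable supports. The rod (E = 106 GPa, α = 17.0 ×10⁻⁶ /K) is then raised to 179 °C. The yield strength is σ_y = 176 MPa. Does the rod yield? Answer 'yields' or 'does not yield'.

ΔT = 160.7 K. Constrained thermal stress σ = E·α·ΔT = 106.0×10³ MPa × 17.0×10⁻⁶ × 160.7 = 290 MPa (compressive).
Compare to σ_y = 176 MPa: σ ≥ σ_y, so it yields.

yields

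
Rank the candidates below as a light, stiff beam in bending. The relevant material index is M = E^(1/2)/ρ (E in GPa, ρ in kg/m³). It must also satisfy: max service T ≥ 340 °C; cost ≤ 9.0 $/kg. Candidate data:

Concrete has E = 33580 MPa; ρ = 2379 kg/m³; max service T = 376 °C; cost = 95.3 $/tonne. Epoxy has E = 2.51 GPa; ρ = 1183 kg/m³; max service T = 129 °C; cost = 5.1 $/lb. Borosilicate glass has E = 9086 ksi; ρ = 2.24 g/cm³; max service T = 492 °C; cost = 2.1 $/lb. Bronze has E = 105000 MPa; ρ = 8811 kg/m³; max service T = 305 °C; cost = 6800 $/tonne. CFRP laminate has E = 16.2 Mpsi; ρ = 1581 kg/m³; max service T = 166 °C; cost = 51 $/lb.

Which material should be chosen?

Screen on constraints: max service T ≥ 340 °C; cost ≤ 9.0 $/kg. Survivors: concrete, borosilicate glass.
After converting to SI:
  concrete: E = 33.58 GPa, ρ = 2379 kg/m³
  borosilicate glass: E = 62.65 GPa, ρ = 2240 kg/m³
  borosilicate glass: M = 3.53×10⁻³
  concrete: M = 2.44×10⁻³
Highest index: borosilicate glass.

borosilicate glass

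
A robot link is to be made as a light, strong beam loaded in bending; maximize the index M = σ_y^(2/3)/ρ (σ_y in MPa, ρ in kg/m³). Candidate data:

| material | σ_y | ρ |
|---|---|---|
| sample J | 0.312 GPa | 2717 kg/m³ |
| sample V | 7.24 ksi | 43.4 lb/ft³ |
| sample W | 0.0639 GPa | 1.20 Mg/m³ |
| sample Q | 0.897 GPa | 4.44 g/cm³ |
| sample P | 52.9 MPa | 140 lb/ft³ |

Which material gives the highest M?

sample Q

Putting every candidate on a common basis:
  sample J: σ_y = 312.0 MPa, ρ = 2717 kg/m³
  sample V: σ_y = 49.92 MPa, ρ = 695.2 kg/m³
  sample W: σ_y = 63.90 MPa, ρ = 1200 kg/m³
  sample Q: σ_y = 897.0 MPa, ρ = 4440 kg/m³
  sample P: σ_y = 52.90 MPa, ρ = 2243 kg/m³
  sample Q: M = 20.9×10⁻³
  sample V: M = 19.5×10⁻³
  sample J: M = 16.9×10⁻³
  sample W: M = 13.3×10⁻³
  sample P: M = 6.28×10⁻³
Sample Q ranks first.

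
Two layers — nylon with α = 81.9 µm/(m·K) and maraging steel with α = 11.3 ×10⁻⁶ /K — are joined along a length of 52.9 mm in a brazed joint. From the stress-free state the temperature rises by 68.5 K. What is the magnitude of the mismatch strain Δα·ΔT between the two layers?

4.84×10⁻³

Δα = |81.9 − 11.3|×10⁻⁶/K = 70.6×10⁻⁶/K.
Mismatch strain = Δα·ΔT = 70.6×10⁻⁶ × 68.5 = 4.84×10⁻³.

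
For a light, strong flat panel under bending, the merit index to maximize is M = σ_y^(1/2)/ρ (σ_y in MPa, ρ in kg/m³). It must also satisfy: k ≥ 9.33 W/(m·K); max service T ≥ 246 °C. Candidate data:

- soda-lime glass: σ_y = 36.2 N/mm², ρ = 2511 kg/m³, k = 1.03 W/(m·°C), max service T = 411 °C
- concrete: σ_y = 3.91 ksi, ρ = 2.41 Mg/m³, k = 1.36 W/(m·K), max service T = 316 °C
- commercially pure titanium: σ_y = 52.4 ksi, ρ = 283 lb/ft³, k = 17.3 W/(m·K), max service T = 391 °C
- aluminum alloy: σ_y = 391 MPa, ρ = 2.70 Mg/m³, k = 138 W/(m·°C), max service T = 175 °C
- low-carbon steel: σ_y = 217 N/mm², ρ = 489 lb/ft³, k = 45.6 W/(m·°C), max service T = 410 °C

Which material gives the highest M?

commercially pure titanium

Screen on constraints: k ≥ 9.33 W/(m·K); max service T ≥ 246 °C. Survivors: commercially pure titanium, low-carbon steel.
Putting every candidate on a common basis:
  commercially pure titanium: σ_y = 361.3 MPa, ρ = 4533 kg/m³
  low-carbon steel: σ_y = 217.0 MPa, ρ = 7833 kg/m³
  commercially pure titanium: M = 4.19×10⁻³
  low-carbon steel: M = 1.88×10⁻³
The maximum is for commercially pure titanium.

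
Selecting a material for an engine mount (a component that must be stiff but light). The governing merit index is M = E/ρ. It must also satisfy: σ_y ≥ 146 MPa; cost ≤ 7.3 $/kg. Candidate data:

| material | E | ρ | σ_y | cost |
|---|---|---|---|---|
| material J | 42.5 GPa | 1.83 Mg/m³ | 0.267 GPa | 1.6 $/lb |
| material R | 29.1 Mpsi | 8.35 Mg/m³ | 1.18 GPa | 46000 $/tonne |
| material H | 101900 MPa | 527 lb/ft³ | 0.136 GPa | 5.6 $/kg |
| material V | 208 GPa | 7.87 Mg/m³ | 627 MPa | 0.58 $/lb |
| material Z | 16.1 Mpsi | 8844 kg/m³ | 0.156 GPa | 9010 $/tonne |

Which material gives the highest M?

Screen on constraints: σ_y ≥ 146 MPa; cost ≤ 7.3 $/kg. Survivors: material J, material V.
After converting to SI:
  material J: E = 42.50 GPa, ρ = 1830 kg/m³
  material V: E = 208.0 GPa, ρ = 7870 kg/m³
  material V: M = 26.4 MN·m/kg
  material J: M = 23.2 MN·m/kg
The maximum is for material V.

material V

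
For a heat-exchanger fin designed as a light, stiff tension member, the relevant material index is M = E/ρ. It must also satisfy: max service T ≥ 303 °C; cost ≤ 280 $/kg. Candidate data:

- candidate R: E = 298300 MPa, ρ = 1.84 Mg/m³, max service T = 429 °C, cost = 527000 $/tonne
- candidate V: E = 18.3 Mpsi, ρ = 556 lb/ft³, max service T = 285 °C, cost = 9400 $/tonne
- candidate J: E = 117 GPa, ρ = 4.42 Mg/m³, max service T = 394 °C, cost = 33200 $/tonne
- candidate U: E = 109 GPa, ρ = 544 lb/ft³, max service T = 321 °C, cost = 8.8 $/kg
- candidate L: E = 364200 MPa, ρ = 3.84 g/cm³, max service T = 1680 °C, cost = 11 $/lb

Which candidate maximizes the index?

candidate L

Screen on constraints: max service T ≥ 303 °C; cost ≤ 280 $/kg. Survivors: candidate J, candidate U, candidate L.
Normalizing units and computing the index:
  candidate J: E = 117.0 GPa, ρ = 4420 kg/m³
  candidate U: E = 109.0 GPa, ρ = 8714 kg/m³
  candidate L: E = 364.2 GPa, ρ = 3840 kg/m³
  candidate L: M = 94.8 MN·m/kg
  candidate J: M = 26.5 MN·m/kg
  candidate U: M = 12.5 MN·m/kg
The maximum is for candidate L.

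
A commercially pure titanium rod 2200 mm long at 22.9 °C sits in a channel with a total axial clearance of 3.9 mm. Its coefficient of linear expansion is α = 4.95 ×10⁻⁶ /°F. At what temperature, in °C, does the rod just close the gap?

α = 4.95×10⁻⁶/°F × 9/5 = 8.91×10⁻⁶/K.
α·L₀·ΔT = 3.9 mm ⇒ ΔT = 3.9 / (8.91×10⁻⁶ × 2200.0) = 199.0 K.
T = 22.9 + 199.0 = 221.9 °C.

222 °C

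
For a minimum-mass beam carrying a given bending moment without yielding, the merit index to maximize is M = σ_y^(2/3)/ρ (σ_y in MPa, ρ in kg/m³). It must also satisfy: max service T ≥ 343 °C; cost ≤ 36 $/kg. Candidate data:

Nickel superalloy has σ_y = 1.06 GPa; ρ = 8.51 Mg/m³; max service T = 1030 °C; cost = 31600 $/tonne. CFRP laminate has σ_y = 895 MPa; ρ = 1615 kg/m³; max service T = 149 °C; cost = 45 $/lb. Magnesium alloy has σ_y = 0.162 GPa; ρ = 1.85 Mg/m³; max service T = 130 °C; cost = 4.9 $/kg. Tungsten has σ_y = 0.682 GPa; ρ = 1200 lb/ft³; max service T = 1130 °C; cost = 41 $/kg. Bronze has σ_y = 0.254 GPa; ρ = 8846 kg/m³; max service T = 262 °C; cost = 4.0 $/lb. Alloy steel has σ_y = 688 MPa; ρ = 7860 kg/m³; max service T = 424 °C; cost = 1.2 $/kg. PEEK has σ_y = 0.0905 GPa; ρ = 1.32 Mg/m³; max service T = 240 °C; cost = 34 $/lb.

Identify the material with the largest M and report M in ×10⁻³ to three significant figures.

nickel superalloy, M = 12.2×10⁻³

Screen on constraints: max service T ≥ 343 °C; cost ≤ 36 $/kg. Survivors: nickel superalloy, alloy steel.
After converting to SI:
  nickel superalloy: σ_y = 1060 MPa, ρ = 8510 kg/m³
  alloy steel: σ_y = 688.0 MPa, ρ = 7860 kg/m³
  nickel superalloy: M = 12.2×10⁻³
  alloy steel: M = 9.92×10⁻³
The maximum is for nickel superalloy.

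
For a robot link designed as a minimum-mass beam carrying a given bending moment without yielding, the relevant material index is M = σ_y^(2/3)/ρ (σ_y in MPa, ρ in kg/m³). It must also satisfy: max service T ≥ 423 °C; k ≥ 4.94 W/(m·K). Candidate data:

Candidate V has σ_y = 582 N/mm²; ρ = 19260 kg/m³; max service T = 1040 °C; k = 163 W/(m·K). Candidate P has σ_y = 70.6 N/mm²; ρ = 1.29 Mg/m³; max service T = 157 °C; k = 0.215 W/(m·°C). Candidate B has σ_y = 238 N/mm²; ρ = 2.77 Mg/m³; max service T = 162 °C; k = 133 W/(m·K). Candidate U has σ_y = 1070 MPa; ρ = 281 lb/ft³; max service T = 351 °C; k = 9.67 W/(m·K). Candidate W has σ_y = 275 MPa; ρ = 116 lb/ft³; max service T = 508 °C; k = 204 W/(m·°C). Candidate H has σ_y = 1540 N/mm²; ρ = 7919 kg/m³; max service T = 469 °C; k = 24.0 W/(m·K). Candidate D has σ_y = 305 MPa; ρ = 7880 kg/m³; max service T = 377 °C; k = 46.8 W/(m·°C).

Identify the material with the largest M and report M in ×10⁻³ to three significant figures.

Screen on constraints: max service T ≥ 423 °C; k ≥ 4.94 W/(m·K). Survivors: candidate V, candidate W, candidate H.
Putting every candidate on a common basis:
  candidate V: σ_y = 582.0 MPa, ρ = 19260 kg/m³
  candidate W: σ_y = 275.0 MPa, ρ = 1858 kg/m³
  candidate H: σ_y = 1540 MPa, ρ = 7919 kg/m³
  candidate W: M = 22.8×10⁻³
  candidate H: M = 16.8×10⁻³
  candidate V: M = 3.62×10⁻³
Candidate W ranks first.

candidate W, M = 22.8×10⁻³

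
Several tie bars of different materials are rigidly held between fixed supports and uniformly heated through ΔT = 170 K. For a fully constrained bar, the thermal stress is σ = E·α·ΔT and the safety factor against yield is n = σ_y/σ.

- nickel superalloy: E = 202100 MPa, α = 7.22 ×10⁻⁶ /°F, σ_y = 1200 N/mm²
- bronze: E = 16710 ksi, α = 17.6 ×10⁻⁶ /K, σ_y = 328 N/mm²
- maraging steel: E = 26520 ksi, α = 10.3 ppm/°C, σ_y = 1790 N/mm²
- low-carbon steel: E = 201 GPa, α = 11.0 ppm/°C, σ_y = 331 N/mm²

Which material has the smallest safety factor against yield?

Converting E to GPa, α to ×10⁻⁶/K, σ_y to MPa, then σ and n for each:
  nickel superalloy: E = 202.1, α = 13.0, σ_y = 1200 → σ = 447 MPa, n = 2.69
  bronze: E = 115.2, α = 17.6, σ_y = 328.0 → σ = 345 MPa, n = 0.952
  maraging steel: E = 182.8, α = 10.3, σ_y = 1790 → σ = 320 MPa, n = 5.59
  low-carbon steel: E = 201.0, α = 11.0, σ_y = 331.0 → σ = 376 MPa, n = 0.881
The minimum is low-carbon steel at n = 0.881.

low-carbon steel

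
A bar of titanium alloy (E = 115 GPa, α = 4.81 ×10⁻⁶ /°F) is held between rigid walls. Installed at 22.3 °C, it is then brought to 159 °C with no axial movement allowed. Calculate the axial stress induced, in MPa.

136 MPa

α = 4.81×10⁻⁶/°F × 9/5 = 8.66×10⁻⁶/K.
ΔT = 136.7 K. Constrained thermal stress σ = E·α·ΔT = 115.0×10³ MPa × 8.66×10⁻⁶ × 136.7 = 136 MPa (compressive).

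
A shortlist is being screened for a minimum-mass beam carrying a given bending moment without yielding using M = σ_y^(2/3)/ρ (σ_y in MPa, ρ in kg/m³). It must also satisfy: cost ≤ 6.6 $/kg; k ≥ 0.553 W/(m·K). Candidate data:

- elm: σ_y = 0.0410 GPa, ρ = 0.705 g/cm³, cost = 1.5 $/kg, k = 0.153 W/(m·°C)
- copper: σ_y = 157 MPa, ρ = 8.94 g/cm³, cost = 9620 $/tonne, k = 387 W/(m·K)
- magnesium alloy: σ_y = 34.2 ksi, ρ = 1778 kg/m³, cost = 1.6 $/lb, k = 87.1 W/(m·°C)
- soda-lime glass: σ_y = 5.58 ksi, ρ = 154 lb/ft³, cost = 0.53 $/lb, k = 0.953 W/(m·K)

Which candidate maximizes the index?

magnesium alloy

Screen on constraints: cost ≤ 6.6 $/kg; k ≥ 0.553 W/(m·K). Survivors: magnesium alloy, soda-lime glass.
After converting to SI:
  magnesium alloy: σ_y = 235.8 MPa, ρ = 1778 kg/m³
  soda-lime glass: σ_y = 38.47 MPa, ρ = 2467 kg/m³
  magnesium alloy: M = 21.5×10⁻³
  soda-lime glass: M = 4.62×10⁻³
The maximum is for magnesium alloy.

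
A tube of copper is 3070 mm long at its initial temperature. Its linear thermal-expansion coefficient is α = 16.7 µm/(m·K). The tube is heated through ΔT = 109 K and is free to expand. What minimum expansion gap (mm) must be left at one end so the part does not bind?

5.59 mm

ΔL = α·L₀·ΔT = 16.7×10⁻⁶ × 3070 mm × 109.0 K = 5.59 mm.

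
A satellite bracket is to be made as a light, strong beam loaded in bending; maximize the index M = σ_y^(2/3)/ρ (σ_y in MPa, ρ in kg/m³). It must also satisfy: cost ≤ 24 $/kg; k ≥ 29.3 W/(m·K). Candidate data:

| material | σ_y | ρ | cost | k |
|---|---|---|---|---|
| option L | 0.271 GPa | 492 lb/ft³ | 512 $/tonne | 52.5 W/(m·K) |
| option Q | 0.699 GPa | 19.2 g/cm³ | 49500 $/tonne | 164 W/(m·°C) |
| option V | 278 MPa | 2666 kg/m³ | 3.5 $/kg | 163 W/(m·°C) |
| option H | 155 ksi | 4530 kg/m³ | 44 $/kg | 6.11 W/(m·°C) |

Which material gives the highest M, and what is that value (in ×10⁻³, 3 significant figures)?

Screen on constraints: cost ≤ 24 $/kg; k ≥ 29.3 W/(m·K). Survivors: option L, option V.
Putting every candidate on a common basis:
  option L: σ_y = 271.0 MPa, ρ = 7881 kg/m³
  option V: σ_y = 278.0 MPa, ρ = 2666 kg/m³
  option V: M = 16.0×10⁻³
  option L: M = 5.31×10⁻³
Option V has the largest M.

option V, M = 16.0×10⁻³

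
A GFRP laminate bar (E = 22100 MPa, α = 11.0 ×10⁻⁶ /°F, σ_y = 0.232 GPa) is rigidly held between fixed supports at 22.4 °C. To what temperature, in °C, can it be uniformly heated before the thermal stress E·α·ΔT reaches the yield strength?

E = 22100 MPa = 22.10 GPa.
α = 11.0×10⁻⁶/°F × 9/5 = 19.8×10⁻⁶/K.
σ_y = 0.232 GPa = 232.0 MPa.
E·α·ΔT = 232.0 MPa ⇒ ΔT = 232.0 / (22.10×10³ × 19.8×10⁻⁶) = 530.2 K.
T = 22.4 + 530.2 = 552.6 °C.

553 °C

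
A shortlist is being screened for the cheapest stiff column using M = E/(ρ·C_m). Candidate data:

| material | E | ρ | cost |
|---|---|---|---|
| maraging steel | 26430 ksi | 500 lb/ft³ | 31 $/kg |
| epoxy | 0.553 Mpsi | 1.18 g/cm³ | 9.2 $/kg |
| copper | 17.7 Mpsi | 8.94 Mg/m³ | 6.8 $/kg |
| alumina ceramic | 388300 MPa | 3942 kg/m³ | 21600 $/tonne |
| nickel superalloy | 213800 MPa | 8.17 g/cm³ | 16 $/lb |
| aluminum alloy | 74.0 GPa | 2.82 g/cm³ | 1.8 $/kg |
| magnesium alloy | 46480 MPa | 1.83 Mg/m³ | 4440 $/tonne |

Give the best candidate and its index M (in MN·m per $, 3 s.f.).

aluminum alloy, M = 14.6 MN·m per $

Putting every candidate on a common basis:
  maraging steel: E = 182.2 GPa, ρ = 8009 kg/m³, cost = 31.00 $/kg
  epoxy: E = 3.813 GPa, ρ = 1180 kg/m³, cost = 9.200 $/kg
  copper: E = 122.0 GPa, ρ = 8940 kg/m³, cost = 6.800 $/kg
  alumina ceramic: E = 388.3 GPa, ρ = 3942 kg/m³, cost = 21.60 $/kg
  nickel superalloy: E = 213.8 GPa, ρ = 8170 kg/m³, cost = 35.27 $/kg
  aluminum alloy: E = 74.00 GPa, ρ = 2820 kg/m³, cost = 1.800 $/kg
  magnesium alloy: E = 46.48 GPa, ρ = 1830 kg/m³, cost = 4.440 $/kg
  aluminum alloy: M = 14.6 MN·m per $
  magnesium alloy: M = 5.72 MN·m per $
  alumina ceramic: M = 4.56 MN·m per $
  copper: M = 2.01 MN·m per $
  nickel superalloy: M = 0.742 MN·m per $
  maraging steel: M = 0.734 MN·m per $
  epoxy: M = 0.351 MN·m per $
The maximum is for aluminum alloy.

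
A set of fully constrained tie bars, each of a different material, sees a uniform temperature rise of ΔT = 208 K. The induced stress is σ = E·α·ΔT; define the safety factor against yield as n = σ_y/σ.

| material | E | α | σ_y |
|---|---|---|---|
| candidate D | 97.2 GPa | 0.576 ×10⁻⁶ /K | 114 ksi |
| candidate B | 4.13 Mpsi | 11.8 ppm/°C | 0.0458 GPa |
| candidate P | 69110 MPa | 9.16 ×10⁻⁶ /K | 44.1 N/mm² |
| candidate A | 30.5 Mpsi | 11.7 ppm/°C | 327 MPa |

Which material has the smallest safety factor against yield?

candidate P

With everything in SI (GPa, ×10⁻⁶/K, MPa):
  candidate D: E = 97.20, α = 0.576, σ_y = 786.0 → σ = 11.6 MPa, n = 67.5
  candidate B: E = 28.48, α = 11.8, σ_y = 45.80 → σ = 69.9 MPa, n = 0.655
  candidate P: E = 69.11, α = 9.16, σ_y = 44.10 → σ = 132 MPa, n = 0.335
  candidate A: E = 210.3, α = 11.7, σ_y = 327.0 → σ = 512 MPa, n = 0.639
Candidate P has the lowest safety factor, n = 0.335.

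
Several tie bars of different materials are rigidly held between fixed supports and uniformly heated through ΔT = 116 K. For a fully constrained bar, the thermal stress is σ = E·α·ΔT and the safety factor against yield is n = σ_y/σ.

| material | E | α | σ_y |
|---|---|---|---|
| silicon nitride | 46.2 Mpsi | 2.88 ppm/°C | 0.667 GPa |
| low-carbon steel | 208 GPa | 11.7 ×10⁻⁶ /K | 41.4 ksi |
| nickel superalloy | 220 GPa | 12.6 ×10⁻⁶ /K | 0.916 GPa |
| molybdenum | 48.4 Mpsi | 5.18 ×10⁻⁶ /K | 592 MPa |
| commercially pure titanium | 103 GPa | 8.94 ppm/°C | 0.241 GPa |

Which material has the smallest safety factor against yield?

low-carbon steel

Converting E to GPa, α to ×10⁻⁶/K, σ_y to MPa, then σ and n for each:
  silicon nitride: E = 318.5, α = 2.88, σ_y = 667.0 → σ = 106 MPa, n = 6.27
  low-carbon steel: E = 208.0, α = 11.7, σ_y = 285.4 → σ = 282 MPa, n = 1.01
  nickel superalloy: E = 220.0, α = 12.6, σ_y = 916.0 → σ = 322 MPa, n = 2.85
  molybdenum: E = 333.7, α = 5.18, σ_y = 592.0 → σ = 201 MPa, n = 2.95
  commercially pure titanium: E = 103.0, α = 8.94, σ_y = 241.0 → σ = 107 MPa, n = 2.26
The minimum is low-carbon steel at n = 1.01.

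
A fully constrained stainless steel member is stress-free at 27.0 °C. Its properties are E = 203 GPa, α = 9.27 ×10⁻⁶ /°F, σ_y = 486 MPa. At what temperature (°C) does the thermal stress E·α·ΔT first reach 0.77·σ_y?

137 °C

α = 9.27×10⁻⁶/°F × 9/5 = 16.7×10⁻⁶/K.
E·α·ΔT = 374.2 MPa ⇒ ΔT = 374.2 / (203.0×10³ × 16.7×10⁻⁶) = 110.5 K.
T = 27.0 + 110.5 = 137.5 °C.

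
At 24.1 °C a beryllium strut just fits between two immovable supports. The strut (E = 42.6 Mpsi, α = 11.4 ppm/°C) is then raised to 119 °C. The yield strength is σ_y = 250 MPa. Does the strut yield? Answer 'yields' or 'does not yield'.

yields

E = 42.6 Mpsi = 293.7 GPa.
ΔT = 94.90 K. Constrained thermal stress σ = E·α·ΔT = 293.7×10³ MPa × 11.4×10⁻⁶ × 94.90 = 318 MPa (compressive).
Compare to σ_y = 250 MPa: σ ≥ σ_y, so it yields.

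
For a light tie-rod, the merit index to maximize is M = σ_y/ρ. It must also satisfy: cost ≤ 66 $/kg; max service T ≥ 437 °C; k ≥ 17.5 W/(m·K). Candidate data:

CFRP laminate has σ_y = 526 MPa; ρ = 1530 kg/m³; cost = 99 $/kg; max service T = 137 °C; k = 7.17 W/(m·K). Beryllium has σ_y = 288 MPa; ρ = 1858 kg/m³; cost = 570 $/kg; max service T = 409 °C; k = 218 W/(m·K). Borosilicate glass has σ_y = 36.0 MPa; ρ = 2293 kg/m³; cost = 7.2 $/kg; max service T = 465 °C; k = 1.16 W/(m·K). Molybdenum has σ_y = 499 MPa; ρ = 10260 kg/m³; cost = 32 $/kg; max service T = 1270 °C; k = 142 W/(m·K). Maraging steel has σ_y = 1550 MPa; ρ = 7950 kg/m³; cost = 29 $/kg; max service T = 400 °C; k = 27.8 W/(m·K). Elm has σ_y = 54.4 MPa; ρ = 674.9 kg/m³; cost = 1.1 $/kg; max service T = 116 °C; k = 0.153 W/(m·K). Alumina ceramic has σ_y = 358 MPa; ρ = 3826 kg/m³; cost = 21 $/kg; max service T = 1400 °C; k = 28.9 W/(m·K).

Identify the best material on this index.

alumina ceramic

Screen on constraints: cost ≤ 66 $/kg; max service T ≥ 437 °C; k ≥ 17.5 W/(m·K). Survivors: molybdenum, alumina ceramic.
Computing M directly (units already consistent):
  alumina ceramic: M = 93.6 kN·m/kg
  molybdenum: M = 48.6 kN·m/kg
Alumina ceramic has the largest M.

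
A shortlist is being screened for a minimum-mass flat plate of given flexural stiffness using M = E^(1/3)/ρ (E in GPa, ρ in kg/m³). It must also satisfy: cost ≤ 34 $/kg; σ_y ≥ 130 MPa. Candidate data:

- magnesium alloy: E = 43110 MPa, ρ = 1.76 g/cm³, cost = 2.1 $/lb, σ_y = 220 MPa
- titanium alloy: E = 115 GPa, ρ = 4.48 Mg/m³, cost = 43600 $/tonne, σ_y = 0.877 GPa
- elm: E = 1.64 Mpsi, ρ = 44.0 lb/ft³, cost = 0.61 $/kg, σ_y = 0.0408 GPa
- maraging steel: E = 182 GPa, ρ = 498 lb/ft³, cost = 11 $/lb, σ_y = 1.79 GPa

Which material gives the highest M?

magnesium alloy

Screen on constraints: cost ≤ 34 $/kg; σ_y ≥ 130 MPa. Survivors: magnesium alloy, maraging steel.
Convert each candidate to consistent units, then evaluate M:
  magnesium alloy: E = 43.11 GPa, ρ = 1760 kg/m³
  maraging steel: E = 182.0 GPa, ρ = 7977 kg/m³
  magnesium alloy: M = 1.99×10⁻³
  maraging steel: M = 0.710×10⁻³
Magnesium alloy ranks first.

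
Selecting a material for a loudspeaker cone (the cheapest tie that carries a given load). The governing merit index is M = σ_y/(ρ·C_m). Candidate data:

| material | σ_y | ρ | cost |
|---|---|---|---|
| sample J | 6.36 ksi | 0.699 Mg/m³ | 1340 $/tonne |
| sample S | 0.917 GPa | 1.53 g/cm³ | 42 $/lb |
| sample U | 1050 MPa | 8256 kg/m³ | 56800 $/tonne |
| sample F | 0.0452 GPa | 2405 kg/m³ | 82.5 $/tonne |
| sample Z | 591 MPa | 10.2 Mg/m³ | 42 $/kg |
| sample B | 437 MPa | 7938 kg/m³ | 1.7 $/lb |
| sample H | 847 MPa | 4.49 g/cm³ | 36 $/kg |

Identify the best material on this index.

sample F

Convert each candidate to consistent units, then evaluate M:
  sample J: σ_y = 43.85 MPa, ρ = 699.0 kg/m³, cost = 1.340 $/kg
  sample S: σ_y = 917.0 MPa, ρ = 1530 kg/m³, cost = 92.59 $/kg
  sample U: σ_y = 1050 MPa, ρ = 8256 kg/m³, cost = 56.80 $/kg
  sample F: σ_y = 45.20 MPa, ρ = 2405 kg/m³, cost = 0.08250 $/kg
  sample Z: σ_y = 591.0 MPa, ρ = 10200 kg/m³, cost = 42.00 $/kg
  sample B: σ_y = 437.0 MPa, ρ = 7938 kg/m³, cost = 3.748 $/kg
  sample H: σ_y = 847.0 MPa, ρ = 4490 kg/m³, cost = 36.00 $/kg
  sample F: M = 228 kN·m per $
  sample J: M = 46.8 kN·m per $
  sample B: M = 14.7 kN·m per $
  sample S: M = 6.47 kN·m per $
  sample H: M = 5.24 kN·m per $
  sample U: M = 2.24 kN·m per $
  sample Z: M = 1.38 kN·m per $
Sample F has the largest M.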